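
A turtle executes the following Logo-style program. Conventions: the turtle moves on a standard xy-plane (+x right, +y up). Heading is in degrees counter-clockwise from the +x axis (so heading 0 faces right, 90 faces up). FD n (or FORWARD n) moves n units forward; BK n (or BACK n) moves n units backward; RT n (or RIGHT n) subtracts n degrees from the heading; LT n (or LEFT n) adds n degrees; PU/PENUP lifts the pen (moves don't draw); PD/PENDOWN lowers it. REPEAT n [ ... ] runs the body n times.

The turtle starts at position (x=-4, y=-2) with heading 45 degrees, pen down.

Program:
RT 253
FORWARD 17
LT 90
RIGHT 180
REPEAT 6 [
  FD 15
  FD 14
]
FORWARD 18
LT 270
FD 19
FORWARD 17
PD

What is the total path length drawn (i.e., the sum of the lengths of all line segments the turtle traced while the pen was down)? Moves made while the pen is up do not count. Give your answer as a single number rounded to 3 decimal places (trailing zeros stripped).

Answer: 245

Derivation:
Executing turtle program step by step:
Start: pos=(-4,-2), heading=45, pen down
RT 253: heading 45 -> 152
FD 17: (-4,-2) -> (-19.01,5.981) [heading=152, draw]
LT 90: heading 152 -> 242
RT 180: heading 242 -> 62
REPEAT 6 [
  -- iteration 1/6 --
  FD 15: (-19.01,5.981) -> (-11.968,19.225) [heading=62, draw]
  FD 14: (-11.968,19.225) -> (-5.395,31.586) [heading=62, draw]
  -- iteration 2/6 --
  FD 15: (-5.395,31.586) -> (1.647,44.831) [heading=62, draw]
  FD 14: (1.647,44.831) -> (8.219,57.192) [heading=62, draw]
  -- iteration 3/6 --
  FD 15: (8.219,57.192) -> (15.261,70.436) [heading=62, draw]
  FD 14: (15.261,70.436) -> (21.834,82.797) [heading=62, draw]
  -- iteration 4/6 --
  FD 15: (21.834,82.797) -> (28.876,96.042) [heading=62, draw]
  FD 14: (28.876,96.042) -> (35.449,108.403) [heading=62, draw]
  -- iteration 5/6 --
  FD 15: (35.449,108.403) -> (42.491,121.647) [heading=62, draw]
  FD 14: (42.491,121.647) -> (49.063,134.008) [heading=62, draw]
  -- iteration 6/6 --
  FD 15: (49.063,134.008) -> (56.105,147.253) [heading=62, draw]
  FD 14: (56.105,147.253) -> (62.678,159.614) [heading=62, draw]
]
FD 18: (62.678,159.614) -> (71.128,175.507) [heading=62, draw]
LT 270: heading 62 -> 332
FD 19: (71.128,175.507) -> (87.904,166.587) [heading=332, draw]
FD 17: (87.904,166.587) -> (102.915,158.606) [heading=332, draw]
PD: pen down
Final: pos=(102.915,158.606), heading=332, 16 segment(s) drawn

Segment lengths:
  seg 1: (-4,-2) -> (-19.01,5.981), length = 17
  seg 2: (-19.01,5.981) -> (-11.968,19.225), length = 15
  seg 3: (-11.968,19.225) -> (-5.395,31.586), length = 14
  seg 4: (-5.395,31.586) -> (1.647,44.831), length = 15
  seg 5: (1.647,44.831) -> (8.219,57.192), length = 14
  seg 6: (8.219,57.192) -> (15.261,70.436), length = 15
  seg 7: (15.261,70.436) -> (21.834,82.797), length = 14
  seg 8: (21.834,82.797) -> (28.876,96.042), length = 15
  seg 9: (28.876,96.042) -> (35.449,108.403), length = 14
  seg 10: (35.449,108.403) -> (42.491,121.647), length = 15
  seg 11: (42.491,121.647) -> (49.063,134.008), length = 14
  seg 12: (49.063,134.008) -> (56.105,147.253), length = 15
  seg 13: (56.105,147.253) -> (62.678,159.614), length = 14
  seg 14: (62.678,159.614) -> (71.128,175.507), length = 18
  seg 15: (71.128,175.507) -> (87.904,166.587), length = 19
  seg 16: (87.904,166.587) -> (102.915,158.606), length = 17
Total = 245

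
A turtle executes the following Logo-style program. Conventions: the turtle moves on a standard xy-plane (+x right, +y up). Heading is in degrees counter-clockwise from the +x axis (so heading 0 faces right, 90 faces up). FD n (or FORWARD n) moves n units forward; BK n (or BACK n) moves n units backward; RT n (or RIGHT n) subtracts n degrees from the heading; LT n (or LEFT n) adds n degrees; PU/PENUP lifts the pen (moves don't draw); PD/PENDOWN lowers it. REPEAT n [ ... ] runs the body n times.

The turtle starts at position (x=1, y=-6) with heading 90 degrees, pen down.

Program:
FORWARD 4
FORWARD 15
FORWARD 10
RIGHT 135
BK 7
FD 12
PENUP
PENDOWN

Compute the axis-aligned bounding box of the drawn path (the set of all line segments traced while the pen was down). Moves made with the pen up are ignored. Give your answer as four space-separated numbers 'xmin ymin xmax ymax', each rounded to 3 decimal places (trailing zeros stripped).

Executing turtle program step by step:
Start: pos=(1,-6), heading=90, pen down
FD 4: (1,-6) -> (1,-2) [heading=90, draw]
FD 15: (1,-2) -> (1,13) [heading=90, draw]
FD 10: (1,13) -> (1,23) [heading=90, draw]
RT 135: heading 90 -> 315
BK 7: (1,23) -> (-3.95,27.95) [heading=315, draw]
FD 12: (-3.95,27.95) -> (4.536,19.464) [heading=315, draw]
PU: pen up
PD: pen down
Final: pos=(4.536,19.464), heading=315, 5 segment(s) drawn

Segment endpoints: x in {-3.95, 1, 1, 1, 1, 4.536}, y in {-6, -2, 13, 19.464, 23, 27.95}
xmin=-3.95, ymin=-6, xmax=4.536, ymax=27.95

Answer: -3.95 -6 4.536 27.95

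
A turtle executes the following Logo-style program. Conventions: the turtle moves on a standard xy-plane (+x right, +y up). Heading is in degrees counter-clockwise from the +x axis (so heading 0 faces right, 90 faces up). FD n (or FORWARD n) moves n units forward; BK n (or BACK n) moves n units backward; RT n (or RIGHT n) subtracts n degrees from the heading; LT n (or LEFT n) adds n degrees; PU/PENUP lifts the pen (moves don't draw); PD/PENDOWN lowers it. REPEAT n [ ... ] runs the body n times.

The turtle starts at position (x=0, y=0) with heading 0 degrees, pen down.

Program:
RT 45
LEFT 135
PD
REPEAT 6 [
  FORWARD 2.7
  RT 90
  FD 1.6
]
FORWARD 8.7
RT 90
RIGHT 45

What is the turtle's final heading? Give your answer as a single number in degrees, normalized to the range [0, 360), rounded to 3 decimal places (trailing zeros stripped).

Executing turtle program step by step:
Start: pos=(0,0), heading=0, pen down
RT 45: heading 0 -> 315
LT 135: heading 315 -> 90
PD: pen down
REPEAT 6 [
  -- iteration 1/6 --
  FD 2.7: (0,0) -> (0,2.7) [heading=90, draw]
  RT 90: heading 90 -> 0
  FD 1.6: (0,2.7) -> (1.6,2.7) [heading=0, draw]
  -- iteration 2/6 --
  FD 2.7: (1.6,2.7) -> (4.3,2.7) [heading=0, draw]
  RT 90: heading 0 -> 270
  FD 1.6: (4.3,2.7) -> (4.3,1.1) [heading=270, draw]
  -- iteration 3/6 --
  FD 2.7: (4.3,1.1) -> (4.3,-1.6) [heading=270, draw]
  RT 90: heading 270 -> 180
  FD 1.6: (4.3,-1.6) -> (2.7,-1.6) [heading=180, draw]
  -- iteration 4/6 --
  FD 2.7: (2.7,-1.6) -> (0,-1.6) [heading=180, draw]
  RT 90: heading 180 -> 90
  FD 1.6: (0,-1.6) -> (0,0) [heading=90, draw]
  -- iteration 5/6 --
  FD 2.7: (0,0) -> (0,2.7) [heading=90, draw]
  RT 90: heading 90 -> 0
  FD 1.6: (0,2.7) -> (1.6,2.7) [heading=0, draw]
  -- iteration 6/6 --
  FD 2.7: (1.6,2.7) -> (4.3,2.7) [heading=0, draw]
  RT 90: heading 0 -> 270
  FD 1.6: (4.3,2.7) -> (4.3,1.1) [heading=270, draw]
]
FD 8.7: (4.3,1.1) -> (4.3,-7.6) [heading=270, draw]
RT 90: heading 270 -> 180
RT 45: heading 180 -> 135
Final: pos=(4.3,-7.6), heading=135, 13 segment(s) drawn

Answer: 135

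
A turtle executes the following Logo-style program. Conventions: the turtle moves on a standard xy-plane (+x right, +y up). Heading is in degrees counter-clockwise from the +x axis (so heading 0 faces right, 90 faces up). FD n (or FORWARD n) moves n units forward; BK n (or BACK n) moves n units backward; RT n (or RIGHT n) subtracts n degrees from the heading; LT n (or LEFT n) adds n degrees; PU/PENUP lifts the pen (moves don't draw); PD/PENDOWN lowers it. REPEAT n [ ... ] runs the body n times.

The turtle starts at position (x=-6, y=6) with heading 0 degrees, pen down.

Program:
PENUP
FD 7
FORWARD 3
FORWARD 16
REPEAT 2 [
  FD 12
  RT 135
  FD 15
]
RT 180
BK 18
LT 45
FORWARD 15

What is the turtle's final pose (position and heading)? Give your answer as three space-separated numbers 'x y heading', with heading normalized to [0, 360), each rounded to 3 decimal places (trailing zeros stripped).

Executing turtle program step by step:
Start: pos=(-6,6), heading=0, pen down
PU: pen up
FD 7: (-6,6) -> (1,6) [heading=0, move]
FD 3: (1,6) -> (4,6) [heading=0, move]
FD 16: (4,6) -> (20,6) [heading=0, move]
REPEAT 2 [
  -- iteration 1/2 --
  FD 12: (20,6) -> (32,6) [heading=0, move]
  RT 135: heading 0 -> 225
  FD 15: (32,6) -> (21.393,-4.607) [heading=225, move]
  -- iteration 2/2 --
  FD 12: (21.393,-4.607) -> (12.908,-13.092) [heading=225, move]
  RT 135: heading 225 -> 90
  FD 15: (12.908,-13.092) -> (12.908,1.908) [heading=90, move]
]
RT 180: heading 90 -> 270
BK 18: (12.908,1.908) -> (12.908,19.908) [heading=270, move]
LT 45: heading 270 -> 315
FD 15: (12.908,19.908) -> (23.515,9.302) [heading=315, move]
Final: pos=(23.515,9.302), heading=315, 0 segment(s) drawn

Answer: 23.515 9.302 315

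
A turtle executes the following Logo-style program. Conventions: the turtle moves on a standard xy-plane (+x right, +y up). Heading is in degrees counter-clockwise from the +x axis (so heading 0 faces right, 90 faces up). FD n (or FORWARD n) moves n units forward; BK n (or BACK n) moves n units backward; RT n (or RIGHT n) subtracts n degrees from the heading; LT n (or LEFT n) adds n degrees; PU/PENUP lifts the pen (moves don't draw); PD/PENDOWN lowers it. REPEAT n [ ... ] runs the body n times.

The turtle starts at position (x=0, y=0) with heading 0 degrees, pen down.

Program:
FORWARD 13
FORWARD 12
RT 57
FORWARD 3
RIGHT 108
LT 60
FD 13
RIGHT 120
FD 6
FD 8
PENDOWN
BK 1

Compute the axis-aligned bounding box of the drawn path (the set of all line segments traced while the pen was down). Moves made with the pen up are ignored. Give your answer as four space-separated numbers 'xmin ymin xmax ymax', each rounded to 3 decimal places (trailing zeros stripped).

Answer: 0 -15.073 26.634 0

Derivation:
Executing turtle program step by step:
Start: pos=(0,0), heading=0, pen down
FD 13: (0,0) -> (13,0) [heading=0, draw]
FD 12: (13,0) -> (25,0) [heading=0, draw]
RT 57: heading 0 -> 303
FD 3: (25,0) -> (26.634,-2.516) [heading=303, draw]
RT 108: heading 303 -> 195
LT 60: heading 195 -> 255
FD 13: (26.634,-2.516) -> (23.269,-15.073) [heading=255, draw]
RT 120: heading 255 -> 135
FD 6: (23.269,-15.073) -> (19.027,-10.83) [heading=135, draw]
FD 8: (19.027,-10.83) -> (13.37,-5.174) [heading=135, draw]
PD: pen down
BK 1: (13.37,-5.174) -> (14.077,-5.881) [heading=135, draw]
Final: pos=(14.077,-5.881), heading=135, 7 segment(s) drawn

Segment endpoints: x in {0, 13, 13.37, 14.077, 19.027, 23.269, 25, 26.634}, y in {-15.073, -10.83, -5.881, -5.174, -2.516, 0}
xmin=0, ymin=-15.073, xmax=26.634, ymax=0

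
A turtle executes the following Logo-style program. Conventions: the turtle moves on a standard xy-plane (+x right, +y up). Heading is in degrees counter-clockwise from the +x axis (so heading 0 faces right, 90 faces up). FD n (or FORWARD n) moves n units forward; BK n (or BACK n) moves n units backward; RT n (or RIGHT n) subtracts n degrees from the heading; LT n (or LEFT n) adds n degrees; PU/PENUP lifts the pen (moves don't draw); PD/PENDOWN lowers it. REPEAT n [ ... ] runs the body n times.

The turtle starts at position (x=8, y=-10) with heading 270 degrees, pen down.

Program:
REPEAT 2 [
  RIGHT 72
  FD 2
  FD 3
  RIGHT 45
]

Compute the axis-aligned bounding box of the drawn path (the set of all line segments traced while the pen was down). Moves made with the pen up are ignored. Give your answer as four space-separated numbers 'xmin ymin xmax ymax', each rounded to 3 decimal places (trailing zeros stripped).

Executing turtle program step by step:
Start: pos=(8,-10), heading=270, pen down
REPEAT 2 [
  -- iteration 1/2 --
  RT 72: heading 270 -> 198
  FD 2: (8,-10) -> (6.098,-10.618) [heading=198, draw]
  FD 3: (6.098,-10.618) -> (3.245,-11.545) [heading=198, draw]
  RT 45: heading 198 -> 153
  -- iteration 2/2 --
  RT 72: heading 153 -> 81
  FD 2: (3.245,-11.545) -> (3.558,-9.57) [heading=81, draw]
  FD 3: (3.558,-9.57) -> (4.027,-6.607) [heading=81, draw]
  RT 45: heading 81 -> 36
]
Final: pos=(4.027,-6.607), heading=36, 4 segment(s) drawn

Segment endpoints: x in {3.245, 3.558, 4.027, 6.098, 8}, y in {-11.545, -10.618, -10, -9.57, -6.607}
xmin=3.245, ymin=-11.545, xmax=8, ymax=-6.607

Answer: 3.245 -11.545 8 -6.607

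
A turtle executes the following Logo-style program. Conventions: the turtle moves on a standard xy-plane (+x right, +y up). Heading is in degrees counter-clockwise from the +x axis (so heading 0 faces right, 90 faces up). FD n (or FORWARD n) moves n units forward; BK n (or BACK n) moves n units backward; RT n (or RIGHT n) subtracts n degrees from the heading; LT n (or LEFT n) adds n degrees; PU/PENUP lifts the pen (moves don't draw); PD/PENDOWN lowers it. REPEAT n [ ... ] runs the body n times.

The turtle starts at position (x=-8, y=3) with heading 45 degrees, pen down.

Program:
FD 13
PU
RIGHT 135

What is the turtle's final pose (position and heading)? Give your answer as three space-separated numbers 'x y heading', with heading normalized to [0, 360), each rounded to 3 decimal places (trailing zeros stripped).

Executing turtle program step by step:
Start: pos=(-8,3), heading=45, pen down
FD 13: (-8,3) -> (1.192,12.192) [heading=45, draw]
PU: pen up
RT 135: heading 45 -> 270
Final: pos=(1.192,12.192), heading=270, 1 segment(s) drawn

Answer: 1.192 12.192 270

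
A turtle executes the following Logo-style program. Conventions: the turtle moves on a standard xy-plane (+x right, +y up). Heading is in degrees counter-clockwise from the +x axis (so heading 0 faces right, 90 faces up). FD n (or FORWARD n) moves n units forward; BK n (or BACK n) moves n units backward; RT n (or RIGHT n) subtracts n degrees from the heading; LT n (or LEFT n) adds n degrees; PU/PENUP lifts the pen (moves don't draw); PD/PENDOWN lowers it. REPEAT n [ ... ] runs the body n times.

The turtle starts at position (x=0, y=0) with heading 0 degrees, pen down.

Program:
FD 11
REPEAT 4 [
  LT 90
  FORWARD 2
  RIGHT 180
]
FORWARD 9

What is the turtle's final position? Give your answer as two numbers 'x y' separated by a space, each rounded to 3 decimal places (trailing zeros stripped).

Executing turtle program step by step:
Start: pos=(0,0), heading=0, pen down
FD 11: (0,0) -> (11,0) [heading=0, draw]
REPEAT 4 [
  -- iteration 1/4 --
  LT 90: heading 0 -> 90
  FD 2: (11,0) -> (11,2) [heading=90, draw]
  RT 180: heading 90 -> 270
  -- iteration 2/4 --
  LT 90: heading 270 -> 0
  FD 2: (11,2) -> (13,2) [heading=0, draw]
  RT 180: heading 0 -> 180
  -- iteration 3/4 --
  LT 90: heading 180 -> 270
  FD 2: (13,2) -> (13,0) [heading=270, draw]
  RT 180: heading 270 -> 90
  -- iteration 4/4 --
  LT 90: heading 90 -> 180
  FD 2: (13,0) -> (11,0) [heading=180, draw]
  RT 180: heading 180 -> 0
]
FD 9: (11,0) -> (20,0) [heading=0, draw]
Final: pos=(20,0), heading=0, 6 segment(s) drawn

Answer: 20 0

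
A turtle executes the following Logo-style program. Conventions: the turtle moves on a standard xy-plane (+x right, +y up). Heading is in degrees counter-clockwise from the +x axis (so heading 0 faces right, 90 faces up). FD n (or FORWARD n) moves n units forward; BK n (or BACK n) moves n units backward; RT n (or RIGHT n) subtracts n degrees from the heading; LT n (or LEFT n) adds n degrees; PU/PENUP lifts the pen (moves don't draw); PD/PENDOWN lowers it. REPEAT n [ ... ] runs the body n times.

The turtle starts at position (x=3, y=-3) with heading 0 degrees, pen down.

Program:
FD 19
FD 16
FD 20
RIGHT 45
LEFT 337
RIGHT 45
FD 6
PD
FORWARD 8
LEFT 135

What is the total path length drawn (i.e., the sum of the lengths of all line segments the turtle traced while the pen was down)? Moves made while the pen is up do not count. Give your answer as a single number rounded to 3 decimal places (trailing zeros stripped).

Executing turtle program step by step:
Start: pos=(3,-3), heading=0, pen down
FD 19: (3,-3) -> (22,-3) [heading=0, draw]
FD 16: (22,-3) -> (38,-3) [heading=0, draw]
FD 20: (38,-3) -> (58,-3) [heading=0, draw]
RT 45: heading 0 -> 315
LT 337: heading 315 -> 292
RT 45: heading 292 -> 247
FD 6: (58,-3) -> (55.656,-8.523) [heading=247, draw]
PD: pen down
FD 8: (55.656,-8.523) -> (52.53,-15.887) [heading=247, draw]
LT 135: heading 247 -> 22
Final: pos=(52.53,-15.887), heading=22, 5 segment(s) drawn

Segment lengths:
  seg 1: (3,-3) -> (22,-3), length = 19
  seg 2: (22,-3) -> (38,-3), length = 16
  seg 3: (38,-3) -> (58,-3), length = 20
  seg 4: (58,-3) -> (55.656,-8.523), length = 6
  seg 5: (55.656,-8.523) -> (52.53,-15.887), length = 8
Total = 69

Answer: 69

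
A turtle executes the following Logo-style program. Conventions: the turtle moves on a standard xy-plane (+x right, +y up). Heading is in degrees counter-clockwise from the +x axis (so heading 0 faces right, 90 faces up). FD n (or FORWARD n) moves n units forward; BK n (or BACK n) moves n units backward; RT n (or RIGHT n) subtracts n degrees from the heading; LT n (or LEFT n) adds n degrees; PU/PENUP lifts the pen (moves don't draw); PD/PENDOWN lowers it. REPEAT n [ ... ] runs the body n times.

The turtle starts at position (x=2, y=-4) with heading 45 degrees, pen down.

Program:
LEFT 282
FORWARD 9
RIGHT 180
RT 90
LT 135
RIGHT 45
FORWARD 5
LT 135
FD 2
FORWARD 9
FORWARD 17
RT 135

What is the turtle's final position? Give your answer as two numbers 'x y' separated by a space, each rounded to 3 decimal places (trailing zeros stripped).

Executing turtle program step by step:
Start: pos=(2,-4), heading=45, pen down
LT 282: heading 45 -> 327
FD 9: (2,-4) -> (9.548,-8.902) [heading=327, draw]
RT 180: heading 327 -> 147
RT 90: heading 147 -> 57
LT 135: heading 57 -> 192
RT 45: heading 192 -> 147
FD 5: (9.548,-8.902) -> (5.355,-6.179) [heading=147, draw]
LT 135: heading 147 -> 282
FD 2: (5.355,-6.179) -> (5.771,-8.135) [heading=282, draw]
FD 9: (5.771,-8.135) -> (7.642,-16.938) [heading=282, draw]
FD 17: (7.642,-16.938) -> (11.176,-33.567) [heading=282, draw]
RT 135: heading 282 -> 147
Final: pos=(11.176,-33.567), heading=147, 5 segment(s) drawn

Answer: 11.176 -33.567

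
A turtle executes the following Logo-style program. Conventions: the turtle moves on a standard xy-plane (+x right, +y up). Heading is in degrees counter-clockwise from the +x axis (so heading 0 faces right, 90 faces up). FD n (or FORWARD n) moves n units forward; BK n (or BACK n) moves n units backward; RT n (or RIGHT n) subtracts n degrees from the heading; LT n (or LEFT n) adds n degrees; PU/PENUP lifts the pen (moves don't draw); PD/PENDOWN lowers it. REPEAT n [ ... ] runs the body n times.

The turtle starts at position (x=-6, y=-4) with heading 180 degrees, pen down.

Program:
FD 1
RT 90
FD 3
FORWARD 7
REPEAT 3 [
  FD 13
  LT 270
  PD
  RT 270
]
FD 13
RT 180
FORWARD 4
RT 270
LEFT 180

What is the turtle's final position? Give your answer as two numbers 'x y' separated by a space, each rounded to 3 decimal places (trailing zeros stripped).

Answer: -7 54

Derivation:
Executing turtle program step by step:
Start: pos=(-6,-4), heading=180, pen down
FD 1: (-6,-4) -> (-7,-4) [heading=180, draw]
RT 90: heading 180 -> 90
FD 3: (-7,-4) -> (-7,-1) [heading=90, draw]
FD 7: (-7,-1) -> (-7,6) [heading=90, draw]
REPEAT 3 [
  -- iteration 1/3 --
  FD 13: (-7,6) -> (-7,19) [heading=90, draw]
  LT 270: heading 90 -> 0
  PD: pen down
  RT 270: heading 0 -> 90
  -- iteration 2/3 --
  FD 13: (-7,19) -> (-7,32) [heading=90, draw]
  LT 270: heading 90 -> 0
  PD: pen down
  RT 270: heading 0 -> 90
  -- iteration 3/3 --
  FD 13: (-7,32) -> (-7,45) [heading=90, draw]
  LT 270: heading 90 -> 0
  PD: pen down
  RT 270: heading 0 -> 90
]
FD 13: (-7,45) -> (-7,58) [heading=90, draw]
RT 180: heading 90 -> 270
FD 4: (-7,58) -> (-7,54) [heading=270, draw]
RT 270: heading 270 -> 0
LT 180: heading 0 -> 180
Final: pos=(-7,54), heading=180, 8 segment(s) drawn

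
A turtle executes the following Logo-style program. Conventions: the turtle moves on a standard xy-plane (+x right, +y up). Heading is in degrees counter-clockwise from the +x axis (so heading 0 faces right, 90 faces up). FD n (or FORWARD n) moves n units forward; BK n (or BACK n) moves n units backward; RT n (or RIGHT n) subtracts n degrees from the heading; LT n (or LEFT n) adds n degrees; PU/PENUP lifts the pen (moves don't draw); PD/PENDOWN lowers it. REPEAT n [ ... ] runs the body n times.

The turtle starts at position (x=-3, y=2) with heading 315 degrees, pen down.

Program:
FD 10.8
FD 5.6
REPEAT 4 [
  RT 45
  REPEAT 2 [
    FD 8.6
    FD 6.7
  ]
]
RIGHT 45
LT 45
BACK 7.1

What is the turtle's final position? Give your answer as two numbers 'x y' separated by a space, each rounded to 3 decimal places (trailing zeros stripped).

Executing turtle program step by step:
Start: pos=(-3,2), heading=315, pen down
FD 10.8: (-3,2) -> (4.637,-5.637) [heading=315, draw]
FD 5.6: (4.637,-5.637) -> (8.597,-9.597) [heading=315, draw]
REPEAT 4 [
  -- iteration 1/4 --
  RT 45: heading 315 -> 270
  REPEAT 2 [
    -- iteration 1/2 --
    FD 8.6: (8.597,-9.597) -> (8.597,-18.197) [heading=270, draw]
    FD 6.7: (8.597,-18.197) -> (8.597,-24.897) [heading=270, draw]
    -- iteration 2/2 --
    FD 8.6: (8.597,-24.897) -> (8.597,-33.497) [heading=270, draw]
    FD 6.7: (8.597,-33.497) -> (8.597,-40.197) [heading=270, draw]
  ]
  -- iteration 2/4 --
  RT 45: heading 270 -> 225
  REPEAT 2 [
    -- iteration 1/2 --
    FD 8.6: (8.597,-40.197) -> (2.515,-46.278) [heading=225, draw]
    FD 6.7: (2.515,-46.278) -> (-2.222,-51.015) [heading=225, draw]
    -- iteration 2/2 --
    FD 8.6: (-2.222,-51.015) -> (-8.303,-57.096) [heading=225, draw]
    FD 6.7: (-8.303,-57.096) -> (-13.041,-61.834) [heading=225, draw]
  ]
  -- iteration 3/4 --
  RT 45: heading 225 -> 180
  REPEAT 2 [
    -- iteration 1/2 --
    FD 8.6: (-13.041,-61.834) -> (-21.641,-61.834) [heading=180, draw]
    FD 6.7: (-21.641,-61.834) -> (-28.341,-61.834) [heading=180, draw]
    -- iteration 2/2 --
    FD 8.6: (-28.341,-61.834) -> (-36.941,-61.834) [heading=180, draw]
    FD 6.7: (-36.941,-61.834) -> (-43.641,-61.834) [heading=180, draw]
  ]
  -- iteration 4/4 --
  RT 45: heading 180 -> 135
  REPEAT 2 [
    -- iteration 1/2 --
    FD 8.6: (-43.641,-61.834) -> (-49.722,-55.753) [heading=135, draw]
    FD 6.7: (-49.722,-55.753) -> (-54.46,-51.015) [heading=135, draw]
    -- iteration 2/2 --
    FD 8.6: (-54.46,-51.015) -> (-60.541,-44.934) [heading=135, draw]
    FD 6.7: (-60.541,-44.934) -> (-65.278,-40.197) [heading=135, draw]
  ]
]
RT 45: heading 135 -> 90
LT 45: heading 90 -> 135
BK 7.1: (-65.278,-40.197) -> (-60.258,-45.217) [heading=135, draw]
Final: pos=(-60.258,-45.217), heading=135, 19 segment(s) drawn

Answer: -60.258 -45.217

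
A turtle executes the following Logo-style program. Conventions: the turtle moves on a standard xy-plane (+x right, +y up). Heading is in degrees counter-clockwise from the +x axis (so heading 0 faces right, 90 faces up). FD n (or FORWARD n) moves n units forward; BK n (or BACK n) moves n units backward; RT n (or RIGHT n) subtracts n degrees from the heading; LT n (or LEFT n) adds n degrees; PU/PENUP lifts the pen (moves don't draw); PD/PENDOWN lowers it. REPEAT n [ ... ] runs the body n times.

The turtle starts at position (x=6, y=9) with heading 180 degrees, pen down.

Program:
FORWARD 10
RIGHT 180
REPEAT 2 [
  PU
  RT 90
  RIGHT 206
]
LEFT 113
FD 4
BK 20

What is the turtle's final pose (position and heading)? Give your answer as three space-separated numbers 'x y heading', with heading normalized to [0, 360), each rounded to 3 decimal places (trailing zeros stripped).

Executing turtle program step by step:
Start: pos=(6,9), heading=180, pen down
FD 10: (6,9) -> (-4,9) [heading=180, draw]
RT 180: heading 180 -> 0
REPEAT 2 [
  -- iteration 1/2 --
  PU: pen up
  RT 90: heading 0 -> 270
  RT 206: heading 270 -> 64
  -- iteration 2/2 --
  PU: pen up
  RT 90: heading 64 -> 334
  RT 206: heading 334 -> 128
]
LT 113: heading 128 -> 241
FD 4: (-4,9) -> (-5.939,5.502) [heading=241, move]
BK 20: (-5.939,5.502) -> (3.757,22.994) [heading=241, move]
Final: pos=(3.757,22.994), heading=241, 1 segment(s) drawn

Answer: 3.757 22.994 241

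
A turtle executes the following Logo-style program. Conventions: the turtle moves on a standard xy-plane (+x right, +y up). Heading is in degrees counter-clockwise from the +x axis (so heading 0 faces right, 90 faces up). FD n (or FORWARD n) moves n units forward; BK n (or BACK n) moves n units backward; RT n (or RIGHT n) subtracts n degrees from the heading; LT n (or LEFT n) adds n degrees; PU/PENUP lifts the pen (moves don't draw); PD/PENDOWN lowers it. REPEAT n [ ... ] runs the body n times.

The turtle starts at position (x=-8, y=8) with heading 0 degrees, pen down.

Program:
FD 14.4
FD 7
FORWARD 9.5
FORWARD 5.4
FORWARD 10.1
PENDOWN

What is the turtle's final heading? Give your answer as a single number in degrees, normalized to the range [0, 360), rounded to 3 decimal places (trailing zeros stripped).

Executing turtle program step by step:
Start: pos=(-8,8), heading=0, pen down
FD 14.4: (-8,8) -> (6.4,8) [heading=0, draw]
FD 7: (6.4,8) -> (13.4,8) [heading=0, draw]
FD 9.5: (13.4,8) -> (22.9,8) [heading=0, draw]
FD 5.4: (22.9,8) -> (28.3,8) [heading=0, draw]
FD 10.1: (28.3,8) -> (38.4,8) [heading=0, draw]
PD: pen down
Final: pos=(38.4,8), heading=0, 5 segment(s) drawn

Answer: 0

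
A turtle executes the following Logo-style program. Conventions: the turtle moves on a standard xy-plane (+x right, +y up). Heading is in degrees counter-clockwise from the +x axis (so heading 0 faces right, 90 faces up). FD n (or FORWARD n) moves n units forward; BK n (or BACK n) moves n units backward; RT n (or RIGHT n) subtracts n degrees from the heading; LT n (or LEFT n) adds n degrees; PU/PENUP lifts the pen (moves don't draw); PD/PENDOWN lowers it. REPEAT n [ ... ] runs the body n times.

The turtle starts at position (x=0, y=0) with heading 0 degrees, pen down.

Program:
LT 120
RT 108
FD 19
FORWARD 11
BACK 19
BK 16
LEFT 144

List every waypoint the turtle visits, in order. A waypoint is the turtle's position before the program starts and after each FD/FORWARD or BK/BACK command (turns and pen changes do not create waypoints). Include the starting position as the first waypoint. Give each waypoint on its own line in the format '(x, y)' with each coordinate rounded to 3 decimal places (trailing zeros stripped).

Answer: (0, 0)
(18.585, 3.95)
(29.344, 6.237)
(10.76, 2.287)
(-4.891, -1.04)

Derivation:
Executing turtle program step by step:
Start: pos=(0,0), heading=0, pen down
LT 120: heading 0 -> 120
RT 108: heading 120 -> 12
FD 19: (0,0) -> (18.585,3.95) [heading=12, draw]
FD 11: (18.585,3.95) -> (29.344,6.237) [heading=12, draw]
BK 19: (29.344,6.237) -> (10.76,2.287) [heading=12, draw]
BK 16: (10.76,2.287) -> (-4.891,-1.04) [heading=12, draw]
LT 144: heading 12 -> 156
Final: pos=(-4.891,-1.04), heading=156, 4 segment(s) drawn
Waypoints (5 total):
(0, 0)
(18.585, 3.95)
(29.344, 6.237)
(10.76, 2.287)
(-4.891, -1.04)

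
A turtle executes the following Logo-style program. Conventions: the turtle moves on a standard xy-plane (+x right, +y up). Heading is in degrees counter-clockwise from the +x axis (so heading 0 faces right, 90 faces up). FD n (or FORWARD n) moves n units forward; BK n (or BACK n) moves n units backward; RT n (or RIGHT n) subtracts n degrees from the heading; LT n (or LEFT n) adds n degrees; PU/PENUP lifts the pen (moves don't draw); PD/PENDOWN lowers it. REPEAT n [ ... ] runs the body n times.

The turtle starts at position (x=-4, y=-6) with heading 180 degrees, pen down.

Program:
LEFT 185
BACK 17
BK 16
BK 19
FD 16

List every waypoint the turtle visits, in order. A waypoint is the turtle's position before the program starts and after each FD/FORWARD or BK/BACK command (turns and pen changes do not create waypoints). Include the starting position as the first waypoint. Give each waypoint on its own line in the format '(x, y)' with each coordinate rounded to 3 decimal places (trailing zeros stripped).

Executing turtle program step by step:
Start: pos=(-4,-6), heading=180, pen down
LT 185: heading 180 -> 5
BK 17: (-4,-6) -> (-20.935,-7.482) [heading=5, draw]
BK 16: (-20.935,-7.482) -> (-36.874,-8.876) [heading=5, draw]
BK 19: (-36.874,-8.876) -> (-55.802,-10.532) [heading=5, draw]
FD 16: (-55.802,-10.532) -> (-39.863,-9.138) [heading=5, draw]
Final: pos=(-39.863,-9.138), heading=5, 4 segment(s) drawn
Waypoints (5 total):
(-4, -6)
(-20.935, -7.482)
(-36.874, -8.876)
(-55.802, -10.532)
(-39.863, -9.138)

Answer: (-4, -6)
(-20.935, -7.482)
(-36.874, -8.876)
(-55.802, -10.532)
(-39.863, -9.138)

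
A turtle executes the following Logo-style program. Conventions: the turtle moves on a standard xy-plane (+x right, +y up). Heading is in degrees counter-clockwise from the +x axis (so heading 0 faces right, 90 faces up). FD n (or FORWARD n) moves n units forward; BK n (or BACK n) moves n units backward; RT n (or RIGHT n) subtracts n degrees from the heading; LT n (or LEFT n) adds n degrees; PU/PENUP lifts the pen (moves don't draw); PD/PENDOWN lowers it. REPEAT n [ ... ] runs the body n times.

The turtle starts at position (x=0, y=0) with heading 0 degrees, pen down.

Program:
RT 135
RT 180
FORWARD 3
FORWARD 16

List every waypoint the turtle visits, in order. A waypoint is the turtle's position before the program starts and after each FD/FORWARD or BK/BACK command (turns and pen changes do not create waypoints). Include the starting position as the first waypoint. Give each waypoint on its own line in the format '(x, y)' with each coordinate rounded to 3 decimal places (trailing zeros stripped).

Answer: (0, 0)
(2.121, 2.121)
(13.435, 13.435)

Derivation:
Executing turtle program step by step:
Start: pos=(0,0), heading=0, pen down
RT 135: heading 0 -> 225
RT 180: heading 225 -> 45
FD 3: (0,0) -> (2.121,2.121) [heading=45, draw]
FD 16: (2.121,2.121) -> (13.435,13.435) [heading=45, draw]
Final: pos=(13.435,13.435), heading=45, 2 segment(s) drawn
Waypoints (3 total):
(0, 0)
(2.121, 2.121)
(13.435, 13.435)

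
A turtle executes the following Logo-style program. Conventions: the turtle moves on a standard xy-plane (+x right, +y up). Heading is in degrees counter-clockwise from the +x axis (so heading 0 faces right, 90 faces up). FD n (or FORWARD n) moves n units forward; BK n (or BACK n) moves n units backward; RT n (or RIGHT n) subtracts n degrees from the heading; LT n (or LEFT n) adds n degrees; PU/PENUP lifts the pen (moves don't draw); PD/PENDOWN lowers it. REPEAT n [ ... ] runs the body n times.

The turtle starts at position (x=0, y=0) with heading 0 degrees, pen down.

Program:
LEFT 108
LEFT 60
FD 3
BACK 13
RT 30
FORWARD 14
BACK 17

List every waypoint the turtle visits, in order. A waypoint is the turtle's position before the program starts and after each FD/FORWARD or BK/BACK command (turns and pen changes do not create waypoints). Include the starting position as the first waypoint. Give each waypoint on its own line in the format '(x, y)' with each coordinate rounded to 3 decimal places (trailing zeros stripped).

Answer: (0, 0)
(-2.934, 0.624)
(9.781, -2.079)
(-0.623, 7.289)
(12.011, -4.087)

Derivation:
Executing turtle program step by step:
Start: pos=(0,0), heading=0, pen down
LT 108: heading 0 -> 108
LT 60: heading 108 -> 168
FD 3: (0,0) -> (-2.934,0.624) [heading=168, draw]
BK 13: (-2.934,0.624) -> (9.781,-2.079) [heading=168, draw]
RT 30: heading 168 -> 138
FD 14: (9.781,-2.079) -> (-0.623,7.289) [heading=138, draw]
BK 17: (-0.623,7.289) -> (12.011,-4.087) [heading=138, draw]
Final: pos=(12.011,-4.087), heading=138, 4 segment(s) drawn
Waypoints (5 total):
(0, 0)
(-2.934, 0.624)
(9.781, -2.079)
(-0.623, 7.289)
(12.011, -4.087)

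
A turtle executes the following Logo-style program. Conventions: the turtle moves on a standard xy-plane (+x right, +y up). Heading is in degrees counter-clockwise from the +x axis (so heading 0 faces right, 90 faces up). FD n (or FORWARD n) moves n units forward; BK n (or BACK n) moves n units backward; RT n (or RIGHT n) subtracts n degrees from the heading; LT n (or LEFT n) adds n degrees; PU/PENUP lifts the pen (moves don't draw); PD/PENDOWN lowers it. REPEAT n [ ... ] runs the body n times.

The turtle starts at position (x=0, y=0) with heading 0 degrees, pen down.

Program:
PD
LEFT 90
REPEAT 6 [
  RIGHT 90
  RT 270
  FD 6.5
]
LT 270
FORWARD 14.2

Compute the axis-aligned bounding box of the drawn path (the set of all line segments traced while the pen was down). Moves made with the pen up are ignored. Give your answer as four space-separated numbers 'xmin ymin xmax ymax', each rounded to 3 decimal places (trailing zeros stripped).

Answer: 0 0 14.2 39

Derivation:
Executing turtle program step by step:
Start: pos=(0,0), heading=0, pen down
PD: pen down
LT 90: heading 0 -> 90
REPEAT 6 [
  -- iteration 1/6 --
  RT 90: heading 90 -> 0
  RT 270: heading 0 -> 90
  FD 6.5: (0,0) -> (0,6.5) [heading=90, draw]
  -- iteration 2/6 --
  RT 90: heading 90 -> 0
  RT 270: heading 0 -> 90
  FD 6.5: (0,6.5) -> (0,13) [heading=90, draw]
  -- iteration 3/6 --
  RT 90: heading 90 -> 0
  RT 270: heading 0 -> 90
  FD 6.5: (0,13) -> (0,19.5) [heading=90, draw]
  -- iteration 4/6 --
  RT 90: heading 90 -> 0
  RT 270: heading 0 -> 90
  FD 6.5: (0,19.5) -> (0,26) [heading=90, draw]
  -- iteration 5/6 --
  RT 90: heading 90 -> 0
  RT 270: heading 0 -> 90
  FD 6.5: (0,26) -> (0,32.5) [heading=90, draw]
  -- iteration 6/6 --
  RT 90: heading 90 -> 0
  RT 270: heading 0 -> 90
  FD 6.5: (0,32.5) -> (0,39) [heading=90, draw]
]
LT 270: heading 90 -> 0
FD 14.2: (0,39) -> (14.2,39) [heading=0, draw]
Final: pos=(14.2,39), heading=0, 7 segment(s) drawn

Segment endpoints: x in {0, 0, 0, 0, 0, 0, 0, 14.2}, y in {0, 6.5, 13, 19.5, 26, 32.5, 39, 39}
xmin=0, ymin=0, xmax=14.2, ymax=39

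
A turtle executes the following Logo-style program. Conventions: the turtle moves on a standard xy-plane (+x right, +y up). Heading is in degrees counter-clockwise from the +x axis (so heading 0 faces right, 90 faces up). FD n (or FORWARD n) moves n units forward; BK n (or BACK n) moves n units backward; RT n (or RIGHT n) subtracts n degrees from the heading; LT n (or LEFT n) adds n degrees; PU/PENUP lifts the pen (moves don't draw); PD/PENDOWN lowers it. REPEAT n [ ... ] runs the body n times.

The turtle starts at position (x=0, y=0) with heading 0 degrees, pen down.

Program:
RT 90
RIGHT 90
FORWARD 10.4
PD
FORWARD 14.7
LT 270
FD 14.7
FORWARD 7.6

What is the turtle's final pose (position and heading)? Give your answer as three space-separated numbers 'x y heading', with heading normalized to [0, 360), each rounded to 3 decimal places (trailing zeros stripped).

Answer: -25.1 22.3 90

Derivation:
Executing turtle program step by step:
Start: pos=(0,0), heading=0, pen down
RT 90: heading 0 -> 270
RT 90: heading 270 -> 180
FD 10.4: (0,0) -> (-10.4,0) [heading=180, draw]
PD: pen down
FD 14.7: (-10.4,0) -> (-25.1,0) [heading=180, draw]
LT 270: heading 180 -> 90
FD 14.7: (-25.1,0) -> (-25.1,14.7) [heading=90, draw]
FD 7.6: (-25.1,14.7) -> (-25.1,22.3) [heading=90, draw]
Final: pos=(-25.1,22.3), heading=90, 4 segment(s) drawn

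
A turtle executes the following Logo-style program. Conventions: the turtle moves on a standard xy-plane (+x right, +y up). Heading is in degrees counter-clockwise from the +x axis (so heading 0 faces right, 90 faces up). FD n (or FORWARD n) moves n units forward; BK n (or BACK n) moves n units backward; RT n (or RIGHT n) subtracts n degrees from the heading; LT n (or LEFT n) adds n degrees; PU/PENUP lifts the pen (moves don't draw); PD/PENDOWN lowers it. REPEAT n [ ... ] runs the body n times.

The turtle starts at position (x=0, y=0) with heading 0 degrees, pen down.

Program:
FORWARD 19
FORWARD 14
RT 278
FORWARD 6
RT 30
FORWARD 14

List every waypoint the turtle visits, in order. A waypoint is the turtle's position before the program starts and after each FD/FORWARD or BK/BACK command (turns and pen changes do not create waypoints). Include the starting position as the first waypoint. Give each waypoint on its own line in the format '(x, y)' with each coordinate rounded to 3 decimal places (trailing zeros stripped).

Executing turtle program step by step:
Start: pos=(0,0), heading=0, pen down
FD 19: (0,0) -> (19,0) [heading=0, draw]
FD 14: (19,0) -> (33,0) [heading=0, draw]
RT 278: heading 0 -> 82
FD 6: (33,0) -> (33.835,5.942) [heading=82, draw]
RT 30: heading 82 -> 52
FD 14: (33.835,5.942) -> (42.454,16.974) [heading=52, draw]
Final: pos=(42.454,16.974), heading=52, 4 segment(s) drawn
Waypoints (5 total):
(0, 0)
(19, 0)
(33, 0)
(33.835, 5.942)
(42.454, 16.974)

Answer: (0, 0)
(19, 0)
(33, 0)
(33.835, 5.942)
(42.454, 16.974)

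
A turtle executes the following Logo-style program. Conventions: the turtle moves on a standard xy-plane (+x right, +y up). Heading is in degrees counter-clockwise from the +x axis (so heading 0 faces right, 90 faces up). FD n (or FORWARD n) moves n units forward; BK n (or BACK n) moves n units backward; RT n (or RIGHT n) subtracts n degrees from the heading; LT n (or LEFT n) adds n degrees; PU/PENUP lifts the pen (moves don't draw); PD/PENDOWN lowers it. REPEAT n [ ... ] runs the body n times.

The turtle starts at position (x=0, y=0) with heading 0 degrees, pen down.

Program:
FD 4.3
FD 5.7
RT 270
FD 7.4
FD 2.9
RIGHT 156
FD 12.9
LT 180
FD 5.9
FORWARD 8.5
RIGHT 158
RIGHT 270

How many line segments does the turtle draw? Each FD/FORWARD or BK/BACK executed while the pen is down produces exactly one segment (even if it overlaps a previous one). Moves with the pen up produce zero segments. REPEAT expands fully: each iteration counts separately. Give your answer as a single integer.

Answer: 7

Derivation:
Executing turtle program step by step:
Start: pos=(0,0), heading=0, pen down
FD 4.3: (0,0) -> (4.3,0) [heading=0, draw]
FD 5.7: (4.3,0) -> (10,0) [heading=0, draw]
RT 270: heading 0 -> 90
FD 7.4: (10,0) -> (10,7.4) [heading=90, draw]
FD 2.9: (10,7.4) -> (10,10.3) [heading=90, draw]
RT 156: heading 90 -> 294
FD 12.9: (10,10.3) -> (15.247,-1.485) [heading=294, draw]
LT 180: heading 294 -> 114
FD 5.9: (15.247,-1.485) -> (12.847,3.905) [heading=114, draw]
FD 8.5: (12.847,3.905) -> (9.39,11.67) [heading=114, draw]
RT 158: heading 114 -> 316
RT 270: heading 316 -> 46
Final: pos=(9.39,11.67), heading=46, 7 segment(s) drawn
Segments drawn: 7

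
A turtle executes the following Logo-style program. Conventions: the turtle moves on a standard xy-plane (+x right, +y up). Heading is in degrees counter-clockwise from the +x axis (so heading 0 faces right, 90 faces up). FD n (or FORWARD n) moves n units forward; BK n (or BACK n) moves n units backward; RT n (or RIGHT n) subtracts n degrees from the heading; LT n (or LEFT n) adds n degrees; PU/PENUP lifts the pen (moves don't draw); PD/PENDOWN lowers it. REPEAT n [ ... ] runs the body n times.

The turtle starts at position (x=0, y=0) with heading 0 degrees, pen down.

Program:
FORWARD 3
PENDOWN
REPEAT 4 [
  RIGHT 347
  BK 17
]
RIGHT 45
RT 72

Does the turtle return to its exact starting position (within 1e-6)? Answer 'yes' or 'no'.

Executing turtle program step by step:
Start: pos=(0,0), heading=0, pen down
FD 3: (0,0) -> (3,0) [heading=0, draw]
PD: pen down
REPEAT 4 [
  -- iteration 1/4 --
  RT 347: heading 0 -> 13
  BK 17: (3,0) -> (-13.564,-3.824) [heading=13, draw]
  -- iteration 2/4 --
  RT 347: heading 13 -> 26
  BK 17: (-13.564,-3.824) -> (-28.844,-11.276) [heading=26, draw]
  -- iteration 3/4 --
  RT 347: heading 26 -> 39
  BK 17: (-28.844,-11.276) -> (-42.055,-21.975) [heading=39, draw]
  -- iteration 4/4 --
  RT 347: heading 39 -> 52
  BK 17: (-42.055,-21.975) -> (-52.522,-35.371) [heading=52, draw]
]
RT 45: heading 52 -> 7
RT 72: heading 7 -> 295
Final: pos=(-52.522,-35.371), heading=295, 5 segment(s) drawn

Start position: (0, 0)
Final position: (-52.522, -35.371)
Distance = 63.322; >= 1e-6 -> NOT closed

Answer: no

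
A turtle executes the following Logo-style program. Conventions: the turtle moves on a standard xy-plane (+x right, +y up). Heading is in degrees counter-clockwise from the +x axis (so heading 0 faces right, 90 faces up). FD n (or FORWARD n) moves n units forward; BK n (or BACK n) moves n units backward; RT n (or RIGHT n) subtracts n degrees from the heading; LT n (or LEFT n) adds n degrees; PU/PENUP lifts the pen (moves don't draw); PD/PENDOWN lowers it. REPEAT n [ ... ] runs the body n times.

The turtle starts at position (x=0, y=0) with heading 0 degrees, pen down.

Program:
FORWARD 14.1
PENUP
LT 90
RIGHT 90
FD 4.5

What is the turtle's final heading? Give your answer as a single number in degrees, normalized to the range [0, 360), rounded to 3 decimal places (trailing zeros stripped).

Answer: 0

Derivation:
Executing turtle program step by step:
Start: pos=(0,0), heading=0, pen down
FD 14.1: (0,0) -> (14.1,0) [heading=0, draw]
PU: pen up
LT 90: heading 0 -> 90
RT 90: heading 90 -> 0
FD 4.5: (14.1,0) -> (18.6,0) [heading=0, move]
Final: pos=(18.6,0), heading=0, 1 segment(s) drawn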